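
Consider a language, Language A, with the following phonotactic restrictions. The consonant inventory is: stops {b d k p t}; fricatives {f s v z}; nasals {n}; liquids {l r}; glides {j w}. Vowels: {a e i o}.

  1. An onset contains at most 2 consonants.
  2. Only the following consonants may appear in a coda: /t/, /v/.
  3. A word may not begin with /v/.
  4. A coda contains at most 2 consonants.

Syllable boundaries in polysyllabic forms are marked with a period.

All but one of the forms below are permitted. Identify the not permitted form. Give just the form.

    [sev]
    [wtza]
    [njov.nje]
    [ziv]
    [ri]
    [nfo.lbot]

[wtza]

[sev] — σ1 onset /s/, coda /v/ ok → permitted
[wtza] — violates constraint 1: syllable 1 onset /wtz/ has 3 consonants (> 2) → not permitted
[njov.nje] — σ1 onset /nj/ (2C), coda /v/ ok; σ2 onset /nj/ (2C), coda /∅/ ok → permitted
[ziv] — σ1 onset /z/, coda /v/ ok → permitted
[ri] — σ1 onset /r/, coda /∅/ ok → permitted
[nfo.lbot] — σ1 onset /nf/ (2C), coda /∅/ ok; σ2 onset /lb/ (2C), coda /t/ ok → permitted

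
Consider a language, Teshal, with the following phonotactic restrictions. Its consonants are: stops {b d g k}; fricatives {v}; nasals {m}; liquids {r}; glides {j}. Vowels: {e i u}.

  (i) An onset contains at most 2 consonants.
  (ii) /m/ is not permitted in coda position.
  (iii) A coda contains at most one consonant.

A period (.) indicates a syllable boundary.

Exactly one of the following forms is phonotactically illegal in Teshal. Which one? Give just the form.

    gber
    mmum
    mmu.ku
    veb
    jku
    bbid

gber — σ1 onset /gb/ (2C), coda /r/ ok → phonotactically legal
mmum — violates constraint (ii): syllable 1 coda contains /m/ → phonotactically illegal
mmu.ku — σ1 onset /mm/ (2C), coda /∅/ ok; σ2 onset /k/, coda /∅/ ok → phonotactically legal
veb — σ1 onset /v/, coda /b/ ok → phonotactically legal
jku — σ1 onset /jk/ (2C), coda /∅/ ok → phonotactically legal
bbid — σ1 onset /bb/ (2C), coda /d/ ok → phonotactically legal

mmum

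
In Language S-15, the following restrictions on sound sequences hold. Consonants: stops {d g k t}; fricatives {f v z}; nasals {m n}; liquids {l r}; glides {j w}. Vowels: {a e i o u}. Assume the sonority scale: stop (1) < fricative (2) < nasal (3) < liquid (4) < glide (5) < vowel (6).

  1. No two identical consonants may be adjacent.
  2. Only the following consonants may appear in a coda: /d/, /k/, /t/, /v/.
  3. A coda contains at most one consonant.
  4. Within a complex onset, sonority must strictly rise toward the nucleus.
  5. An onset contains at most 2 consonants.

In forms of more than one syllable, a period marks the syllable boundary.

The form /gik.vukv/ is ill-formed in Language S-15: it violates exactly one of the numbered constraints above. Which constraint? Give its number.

/gik.vukv/: syllable 2 coda /kv/ has 2 consonants (> 1).
This is a violation of constraint 3: "A coda contains at most one consonant."
The remaining constraints (1, 2, 4, 5) are satisfied.

3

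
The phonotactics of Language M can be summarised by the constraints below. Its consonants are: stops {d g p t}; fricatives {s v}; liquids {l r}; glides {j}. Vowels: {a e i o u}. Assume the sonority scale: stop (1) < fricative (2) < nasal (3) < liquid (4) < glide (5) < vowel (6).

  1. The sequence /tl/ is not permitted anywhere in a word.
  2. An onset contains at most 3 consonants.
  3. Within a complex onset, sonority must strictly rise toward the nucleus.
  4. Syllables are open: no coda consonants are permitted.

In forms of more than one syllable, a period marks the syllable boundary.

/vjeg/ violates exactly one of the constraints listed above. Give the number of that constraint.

4

/vjeg/: syllable 1 coda /g/ has 1 consonant (> 0).
This is a violation of constraint 4: "Syllables are open: no coda consonants are permitted."
The remaining constraints (1, 2, 3) are satisfied.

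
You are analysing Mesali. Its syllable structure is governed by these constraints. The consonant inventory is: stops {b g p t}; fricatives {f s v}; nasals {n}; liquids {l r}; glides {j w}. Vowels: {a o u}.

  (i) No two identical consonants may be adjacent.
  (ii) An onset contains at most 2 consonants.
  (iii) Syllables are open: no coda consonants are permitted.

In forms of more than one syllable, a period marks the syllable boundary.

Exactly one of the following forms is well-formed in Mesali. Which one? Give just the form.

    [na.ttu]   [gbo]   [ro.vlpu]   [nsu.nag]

[na.ttu] — violates constraint (i): adjacent identical consonants /tt/ → ill-formed
[gbo] — σ1 onset /gb/ (2C), coda /∅/ ok → well-formed
[ro.vlpu] — violates constraint (ii): syllable 2 onset /vlp/ has 3 consonants (> 2) → ill-formed
[nsu.nag] — violates constraint (iii): syllable 2 coda /g/ has 1 consonant (> 0) → ill-formed

[gbo]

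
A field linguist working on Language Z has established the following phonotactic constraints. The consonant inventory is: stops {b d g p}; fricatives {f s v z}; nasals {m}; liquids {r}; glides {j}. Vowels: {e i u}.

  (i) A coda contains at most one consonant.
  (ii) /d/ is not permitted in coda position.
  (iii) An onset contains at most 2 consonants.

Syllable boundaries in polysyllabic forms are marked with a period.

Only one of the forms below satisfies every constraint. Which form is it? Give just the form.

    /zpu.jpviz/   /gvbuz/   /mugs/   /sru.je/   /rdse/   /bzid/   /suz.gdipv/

/sru.je/

/zpu.jpviz/ — violates constraint (iii): syllable 2 onset /jpv/ has 3 consonants (> 2) → phonotactically illegal
/gvbuz/ — violates constraint (iii): syllable 1 onset /gvb/ has 3 consonants (> 2) → phonotactically illegal
/mugs/ — violates constraint (i): syllable 1 coda /gs/ has 2 consonants (> 1) → phonotactically illegal
/sru.je/ — σ1 onset /sr/ (2C), coda /∅/ ok; σ2 onset /j/, coda /∅/ ok → phonotactically legal
/rdse/ — violates constraint (iii): syllable 1 onset /rds/ has 3 consonants (> 2) → phonotactically illegal
/bzid/ — violates constraint (ii): syllable 1 coda contains /d/ → phonotactically illegal
/suz.gdipv/ — violates constraint (i): syllable 2 coda /pv/ has 2 consonants (> 1) → phonotactically illegal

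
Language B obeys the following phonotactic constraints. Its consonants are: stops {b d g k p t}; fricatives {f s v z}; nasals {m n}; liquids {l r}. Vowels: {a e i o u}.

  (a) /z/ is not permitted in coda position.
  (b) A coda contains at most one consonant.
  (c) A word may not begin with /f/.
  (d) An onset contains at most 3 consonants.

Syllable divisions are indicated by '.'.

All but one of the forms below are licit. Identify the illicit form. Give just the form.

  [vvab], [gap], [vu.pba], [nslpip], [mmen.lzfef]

[vvab] — σ1 onset /vv/ (2C), coda /b/ ok → licit
[gap] — σ1 onset /g/, coda /p/ ok → licit
[vu.pba] — σ1 onset /v/, coda /∅/ ok; σ2 onset /pb/ (2C), coda /∅/ ok → licit
[nslpip] — violates constraint (d): syllable 1 onset /nslp/ has 4 consonants (> 3) → illicit
[mmen.lzfef] — σ1 onset /mm/ (2C), coda /n/ ok; σ2 onset /lzf/ (3C), coda /f/ ok → licit

[nslpip]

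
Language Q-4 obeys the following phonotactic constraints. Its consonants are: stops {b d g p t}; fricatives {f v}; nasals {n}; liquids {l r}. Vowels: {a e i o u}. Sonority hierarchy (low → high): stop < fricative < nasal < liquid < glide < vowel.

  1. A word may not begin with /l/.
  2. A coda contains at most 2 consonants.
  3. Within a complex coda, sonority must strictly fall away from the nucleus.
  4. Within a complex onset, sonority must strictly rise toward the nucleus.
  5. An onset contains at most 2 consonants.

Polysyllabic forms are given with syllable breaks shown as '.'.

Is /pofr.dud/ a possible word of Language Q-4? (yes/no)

/pofr.dud/ — violates constraint 3: syllable 1 coda /fr/: /f/ (fricative, 2) → /r/ (liquid, 4) does not fall → illicit

no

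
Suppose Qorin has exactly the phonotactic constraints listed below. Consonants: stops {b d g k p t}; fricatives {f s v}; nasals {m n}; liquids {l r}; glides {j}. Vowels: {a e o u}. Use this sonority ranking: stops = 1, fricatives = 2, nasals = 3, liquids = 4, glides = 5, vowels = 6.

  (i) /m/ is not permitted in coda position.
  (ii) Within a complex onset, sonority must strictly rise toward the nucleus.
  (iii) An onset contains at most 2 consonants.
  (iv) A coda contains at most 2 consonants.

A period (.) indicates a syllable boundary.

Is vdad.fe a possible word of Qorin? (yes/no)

vdad.fe — violates constraint (ii): syllable 1 onset /vd/: /v/ (fricative, 2) → /d/ (stop, 1) does not rise → ill-formed

no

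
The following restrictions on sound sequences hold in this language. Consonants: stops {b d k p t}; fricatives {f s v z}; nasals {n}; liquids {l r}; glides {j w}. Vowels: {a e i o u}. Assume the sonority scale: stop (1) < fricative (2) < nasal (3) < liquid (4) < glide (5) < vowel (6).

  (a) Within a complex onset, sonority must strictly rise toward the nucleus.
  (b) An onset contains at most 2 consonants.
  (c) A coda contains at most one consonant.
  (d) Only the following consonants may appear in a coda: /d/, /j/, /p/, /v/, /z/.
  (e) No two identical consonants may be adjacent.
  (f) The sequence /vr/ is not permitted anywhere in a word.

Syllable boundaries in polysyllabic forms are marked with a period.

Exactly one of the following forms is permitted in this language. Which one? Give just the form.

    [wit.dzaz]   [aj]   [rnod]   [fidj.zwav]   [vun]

[wit.dzaz] — violates constraint (d): syllable 1 coda contains /t/, which is not a licensed coda consonant → not permitted
[aj] — σ1 onset /∅/, coda /j/ ok → permitted
[rnod] — violates constraint (a): syllable 1 onset /rn/: /r/ (liquid, 4) → /n/ (nasal, 3) does not rise → not permitted
[fidj.zwav] — violates constraint (c): syllable 1 coda /dj/ has 2 consonants (> 1) → not permitted
[vun] — violates constraint (d): syllable 1 coda contains /n/, which is not a licensed coda consonant → not permitted

[aj]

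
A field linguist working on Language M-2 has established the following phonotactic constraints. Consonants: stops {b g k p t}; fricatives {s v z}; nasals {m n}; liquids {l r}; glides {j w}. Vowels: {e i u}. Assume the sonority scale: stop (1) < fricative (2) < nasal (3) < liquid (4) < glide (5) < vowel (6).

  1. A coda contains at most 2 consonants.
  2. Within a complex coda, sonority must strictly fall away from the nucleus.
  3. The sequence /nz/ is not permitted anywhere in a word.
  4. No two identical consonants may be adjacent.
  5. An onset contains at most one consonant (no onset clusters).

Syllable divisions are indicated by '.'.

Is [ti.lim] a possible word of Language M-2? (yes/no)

[ti.lim] — σ1 onset /t/, coda /∅/ ok; σ2 onset /l/, coda /m/ ok → well-formed

yes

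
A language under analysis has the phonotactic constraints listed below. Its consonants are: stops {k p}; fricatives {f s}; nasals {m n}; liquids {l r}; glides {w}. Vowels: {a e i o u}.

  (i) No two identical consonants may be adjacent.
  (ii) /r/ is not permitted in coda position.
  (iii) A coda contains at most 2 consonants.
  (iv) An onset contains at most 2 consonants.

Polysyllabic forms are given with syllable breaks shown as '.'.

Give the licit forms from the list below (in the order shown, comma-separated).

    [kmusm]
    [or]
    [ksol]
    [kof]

[kmusm], [ksol], [kof]

[kmusm] — σ1 onset /km/ (2C), coda /sm/ (2C) ok → licit
[or] — violates constraint (ii): syllable 1 coda contains /r/ → illicit
[ksol] — σ1 onset /ks/ (2C), coda /l/ ok → licit
[kof] — σ1 onset /k/, coda /f/ ok → licit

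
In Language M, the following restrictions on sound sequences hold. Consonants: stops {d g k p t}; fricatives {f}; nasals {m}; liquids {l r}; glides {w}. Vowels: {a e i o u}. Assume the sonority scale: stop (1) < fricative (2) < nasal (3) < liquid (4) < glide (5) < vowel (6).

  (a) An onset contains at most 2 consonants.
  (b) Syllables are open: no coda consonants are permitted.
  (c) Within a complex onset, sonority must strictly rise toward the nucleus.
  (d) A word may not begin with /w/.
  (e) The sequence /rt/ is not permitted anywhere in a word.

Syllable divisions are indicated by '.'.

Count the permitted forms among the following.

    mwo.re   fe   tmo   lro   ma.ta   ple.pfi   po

mwo.re — σ1 onset /mw/ (3→5 rises), coda /∅/ ok; σ2 onset /r/, coda /∅/ ok → permitted
fe — σ1 onset /f/, coda /∅/ ok → permitted
tmo — σ1 onset /tm/ (1→3 rises), coda /∅/ ok → permitted
lro — violates constraint (c): syllable 1 onset /lr/: /l/ (liquid, 4) → /r/ (liquid, 4) does not rise → not permitted
ma.ta — σ1 onset /m/, coda /∅/ ok; σ2 onset /t/, coda /∅/ ok → permitted
ple.pfi — σ1 onset /pl/ (1→4 rises), coda /∅/ ok; σ2 onset /pf/ (1→2 rises), coda /∅/ ok → permitted
po — σ1 onset /p/, coda /∅/ ok → permitted
Permitted: mwo.re, fe, tmo, ma.ta, ple.pfi, po → 6.

6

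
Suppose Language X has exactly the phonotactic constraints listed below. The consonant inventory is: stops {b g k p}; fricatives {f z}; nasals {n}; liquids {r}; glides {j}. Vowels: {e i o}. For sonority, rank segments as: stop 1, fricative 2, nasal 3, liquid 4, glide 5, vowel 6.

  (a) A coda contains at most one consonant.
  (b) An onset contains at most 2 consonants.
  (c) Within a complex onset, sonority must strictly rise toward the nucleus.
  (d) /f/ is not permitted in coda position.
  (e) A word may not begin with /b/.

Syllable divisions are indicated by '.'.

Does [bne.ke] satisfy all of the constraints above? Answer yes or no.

[bne.ke] — violates constraint (e): word begins with /b/ → phonotactically illegal

no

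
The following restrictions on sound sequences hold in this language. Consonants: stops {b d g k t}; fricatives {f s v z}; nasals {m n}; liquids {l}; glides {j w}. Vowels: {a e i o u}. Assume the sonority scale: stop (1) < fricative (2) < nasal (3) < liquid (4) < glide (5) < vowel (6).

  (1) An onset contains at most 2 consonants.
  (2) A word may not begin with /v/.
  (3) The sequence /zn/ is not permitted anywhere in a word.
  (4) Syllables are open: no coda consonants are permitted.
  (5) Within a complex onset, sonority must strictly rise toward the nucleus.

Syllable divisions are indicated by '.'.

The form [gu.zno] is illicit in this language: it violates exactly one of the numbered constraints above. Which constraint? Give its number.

3

[gu.zno]: contains banned sequence /zn/.
This is a violation of constraint 3: "The sequence /zn/ is not permitted anywhere in a word."
The remaining constraints (1, 2, 4, 5) are satisfied.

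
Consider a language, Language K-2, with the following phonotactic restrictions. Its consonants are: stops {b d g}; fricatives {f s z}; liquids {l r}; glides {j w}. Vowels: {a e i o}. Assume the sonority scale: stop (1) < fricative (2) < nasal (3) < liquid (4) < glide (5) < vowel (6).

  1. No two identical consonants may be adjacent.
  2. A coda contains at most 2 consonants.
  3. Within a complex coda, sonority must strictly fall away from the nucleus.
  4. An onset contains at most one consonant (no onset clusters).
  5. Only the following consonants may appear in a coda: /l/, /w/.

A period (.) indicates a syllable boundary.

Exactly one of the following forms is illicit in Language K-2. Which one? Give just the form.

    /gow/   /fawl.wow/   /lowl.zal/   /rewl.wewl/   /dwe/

/gow/ — σ1 onset /g/, coda /w/ ok → licit
/fawl.wow/ — σ1 onset /f/, coda /wl/ (5→4 falls) ok; σ2 onset /w/, coda /w/ ok → licit
/lowl.zal/ — σ1 onset /l/, coda /wl/ (5→4 falls) ok; σ2 onset /z/, coda /l/ ok → licit
/rewl.wewl/ — σ1 onset /r/, coda /wl/ (5→4 falls) ok; σ2 onset /w/, coda /wl/ (5→4 falls) ok → licit
/dwe/ — violates constraint 4: syllable 1 onset /dw/ has 2 consonants (> 1) → illicit

/dwe/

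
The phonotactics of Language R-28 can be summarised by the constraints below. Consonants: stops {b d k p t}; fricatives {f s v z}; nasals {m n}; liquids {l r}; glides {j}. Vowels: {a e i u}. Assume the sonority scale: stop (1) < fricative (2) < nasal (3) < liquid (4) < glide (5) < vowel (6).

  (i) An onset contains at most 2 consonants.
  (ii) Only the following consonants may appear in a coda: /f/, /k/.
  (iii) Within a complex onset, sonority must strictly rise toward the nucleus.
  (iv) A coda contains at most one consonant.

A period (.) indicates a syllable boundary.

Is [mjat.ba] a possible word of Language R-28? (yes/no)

no

[mjat.ba] — violates constraint (ii): syllable 1 coda contains /t/, which is not a licensed coda consonant → phonotactically illegal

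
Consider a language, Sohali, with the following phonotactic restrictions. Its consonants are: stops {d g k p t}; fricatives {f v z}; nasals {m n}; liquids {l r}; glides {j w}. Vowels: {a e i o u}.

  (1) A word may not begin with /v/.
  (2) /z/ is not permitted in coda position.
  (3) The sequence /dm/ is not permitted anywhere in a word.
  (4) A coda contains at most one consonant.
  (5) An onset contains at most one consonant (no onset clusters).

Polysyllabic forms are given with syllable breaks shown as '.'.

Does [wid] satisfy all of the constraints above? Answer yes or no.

yes

[wid] — σ1 onset /w/, coda /d/ ok → phonotactically legal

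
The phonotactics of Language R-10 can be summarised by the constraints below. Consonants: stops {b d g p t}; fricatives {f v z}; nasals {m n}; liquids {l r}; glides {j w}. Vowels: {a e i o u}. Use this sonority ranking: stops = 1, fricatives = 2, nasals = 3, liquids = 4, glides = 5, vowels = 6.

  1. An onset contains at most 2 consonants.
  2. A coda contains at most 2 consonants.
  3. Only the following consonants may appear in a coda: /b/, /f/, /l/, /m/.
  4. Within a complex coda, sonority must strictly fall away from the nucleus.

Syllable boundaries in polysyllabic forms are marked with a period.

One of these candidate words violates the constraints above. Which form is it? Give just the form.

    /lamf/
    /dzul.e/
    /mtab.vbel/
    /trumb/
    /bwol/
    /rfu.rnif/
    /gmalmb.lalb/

/gmalmb.lalb/

/lamf/ — σ1 onset /l/, coda /mf/ (3→2 falls) ok → licit
/dzul.e/ — σ1 onset /dz/ (2C), coda /l/ ok; σ2 onset /∅/, coda /∅/ ok → licit
/mtab.vbel/ — σ1 onset /mt/ (2C), coda /b/ ok; σ2 onset /vb/ (2C), coda /l/ ok → licit
/trumb/ — σ1 onset /tr/ (2C), coda /mb/ (3→1 falls) ok → licit
/bwol/ — σ1 onset /bw/ (2C), coda /l/ ok → licit
/rfu.rnif/ — σ1 onset /rf/ (2C), coda /∅/ ok; σ2 onset /rn/ (2C), coda /f/ ok → licit
/gmalmb.lalb/ — violates constraint 2: syllable 1 coda /lmb/ has 3 consonants (> 2) → illicit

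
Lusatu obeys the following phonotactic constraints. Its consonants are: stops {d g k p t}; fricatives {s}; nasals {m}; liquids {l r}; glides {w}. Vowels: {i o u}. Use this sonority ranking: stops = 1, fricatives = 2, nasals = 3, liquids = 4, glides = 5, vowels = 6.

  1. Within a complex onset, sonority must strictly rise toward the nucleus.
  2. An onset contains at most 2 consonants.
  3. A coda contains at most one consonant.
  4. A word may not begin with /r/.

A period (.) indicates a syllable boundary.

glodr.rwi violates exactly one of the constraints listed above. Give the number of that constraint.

3

glodr.rwi: syllable 1 coda /dr/ has 2 consonants (> 1).
This is a violation of constraint 3: "A coda contains at most one consonant."
The remaining constraints (1, 2, 4) are satisfied.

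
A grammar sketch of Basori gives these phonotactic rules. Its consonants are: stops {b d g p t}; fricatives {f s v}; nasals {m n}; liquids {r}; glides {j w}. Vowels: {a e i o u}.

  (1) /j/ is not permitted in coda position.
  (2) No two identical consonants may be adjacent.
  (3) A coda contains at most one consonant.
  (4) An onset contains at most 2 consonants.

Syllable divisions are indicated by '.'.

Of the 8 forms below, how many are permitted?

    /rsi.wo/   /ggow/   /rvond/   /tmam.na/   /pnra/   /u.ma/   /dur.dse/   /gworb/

/rsi.wo/ — σ1 onset /rs/ (2C), coda /∅/ ok; σ2 onset /w/, coda /∅/ ok → permitted
/ggow/ — violates constraint 2: adjacent identical consonants /gg/ → not permitted
/rvond/ — violates constraint 3: syllable 1 coda /nd/ has 2 consonants (> 1) → not permitted
/tmam.na/ — σ1 onset /tm/ (2C), coda /m/ ok; σ2 onset /n/, coda /∅/ ok → permitted
/pnra/ — violates constraint 4: syllable 1 onset /pnr/ has 3 consonants (> 2) → not permitted
/u.ma/ — σ1 onset /∅/, coda /∅/ ok; σ2 onset /m/, coda /∅/ ok → permitted
/dur.dse/ — σ1 onset /d/, coda /r/ ok; σ2 onset /ds/ (2C), coda /∅/ ok → permitted
/gworb/ — violates constraint 3: syllable 1 coda /rb/ has 2 consonants (> 1) → not permitted
Permitted: /rsi.wo/, /tmam.na/, /u.ma/, /dur.dse/ → 4.

4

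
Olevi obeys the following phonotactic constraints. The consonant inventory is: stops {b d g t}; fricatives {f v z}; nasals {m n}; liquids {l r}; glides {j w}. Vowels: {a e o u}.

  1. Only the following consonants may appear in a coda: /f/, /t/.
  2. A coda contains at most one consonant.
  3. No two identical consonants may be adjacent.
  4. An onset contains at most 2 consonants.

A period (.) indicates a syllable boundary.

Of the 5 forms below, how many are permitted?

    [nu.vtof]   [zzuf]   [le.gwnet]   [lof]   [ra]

3

[nu.vtof] — σ1 onset /n/, coda /∅/ ok; σ2 onset /vt/ (2C), coda /f/ ok → permitted
[zzuf] — violates constraint 3: adjacent identical consonants /zz/ → not permitted
[le.gwnet] — violates constraint 4: syllable 2 onset /gwn/ has 3 consonants (> 2) → not permitted
[lof] — σ1 onset /l/, coda /f/ ok → permitted
[ra] — σ1 onset /r/, coda /∅/ ok → permitted
Permitted: [nu.vtof], [lof], [ra] → 3.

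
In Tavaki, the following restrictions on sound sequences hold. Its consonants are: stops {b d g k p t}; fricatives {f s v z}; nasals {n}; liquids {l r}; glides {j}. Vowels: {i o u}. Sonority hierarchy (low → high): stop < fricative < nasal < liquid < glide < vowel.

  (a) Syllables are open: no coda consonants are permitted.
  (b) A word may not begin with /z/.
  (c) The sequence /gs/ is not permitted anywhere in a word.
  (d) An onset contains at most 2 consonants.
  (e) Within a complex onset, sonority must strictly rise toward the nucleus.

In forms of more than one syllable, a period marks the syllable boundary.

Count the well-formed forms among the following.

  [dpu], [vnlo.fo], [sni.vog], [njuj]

[dpu] — violates constraint (e): syllable 1 onset /dp/: /d/ (stop, 1) → /p/ (stop, 1) does not rise → ill-formed
[vnlo.fo] — violates constraint (d): syllable 1 onset /vnl/ has 3 consonants (> 2) → ill-formed
[sni.vog] — violates constraint (a): syllable 2 coda /g/ has 1 consonant (> 0) → ill-formed
[njuj] — violates constraint (a): syllable 1 coda /j/ has 1 consonant (> 0) → ill-formed
No form is well-formed → 0.

0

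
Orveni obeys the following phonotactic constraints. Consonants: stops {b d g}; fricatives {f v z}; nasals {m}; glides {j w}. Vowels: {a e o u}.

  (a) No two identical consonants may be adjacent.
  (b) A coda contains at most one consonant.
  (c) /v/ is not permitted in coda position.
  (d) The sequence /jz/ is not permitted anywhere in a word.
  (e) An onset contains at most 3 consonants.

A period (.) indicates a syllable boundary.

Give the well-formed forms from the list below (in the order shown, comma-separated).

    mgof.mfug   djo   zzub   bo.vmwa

mgof.mfug, djo, bo.vmwa

mgof.mfug — σ1 onset /mg/ (2C), coda /f/ ok; σ2 onset /mf/ (2C), coda /g/ ok → well-formed
djo — σ1 onset /dj/ (2C), coda /∅/ ok → well-formed
zzub — violates constraint (a): adjacent identical consonants /zz/ → ill-formed
bo.vmwa — σ1 onset /b/, coda /∅/ ok; σ2 onset /vmw/ (3C), coda /∅/ ok → well-formed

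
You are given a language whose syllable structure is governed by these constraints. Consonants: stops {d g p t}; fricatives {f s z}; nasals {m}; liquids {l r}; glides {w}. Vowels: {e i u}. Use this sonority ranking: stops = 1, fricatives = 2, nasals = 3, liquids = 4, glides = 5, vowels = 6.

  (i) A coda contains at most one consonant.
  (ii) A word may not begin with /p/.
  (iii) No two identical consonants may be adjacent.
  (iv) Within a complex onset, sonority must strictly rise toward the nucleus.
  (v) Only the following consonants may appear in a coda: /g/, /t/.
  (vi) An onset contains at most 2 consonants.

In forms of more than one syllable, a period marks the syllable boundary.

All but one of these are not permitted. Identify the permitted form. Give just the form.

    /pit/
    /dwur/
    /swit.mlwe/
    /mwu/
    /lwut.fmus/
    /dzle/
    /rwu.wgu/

/pit/ — violates constraint (ii): word begins with /p/ → not permitted
/dwur/ — violates constraint (v): syllable 1 coda contains /r/, which is not a licensed coda consonant → not permitted
/swit.mlwe/ — violates constraint (vi): syllable 2 onset /mlw/ has 3 consonants (> 2) → not permitted
/mwu/ — σ1 onset /mw/ (3→5 rises), coda /∅/ ok → permitted
/lwut.fmus/ — violates constraint (v): syllable 2 coda contains /s/, which is not a licensed coda consonant → not permitted
/dzle/ — violates constraint (vi): syllable 1 onset /dzl/ has 3 consonants (> 2) → not permitted
/rwu.wgu/ — violates constraint (iv): syllable 2 onset /wg/: /w/ (glide, 5) → /g/ (stop, 1) does not rise → not permitted

/mwu/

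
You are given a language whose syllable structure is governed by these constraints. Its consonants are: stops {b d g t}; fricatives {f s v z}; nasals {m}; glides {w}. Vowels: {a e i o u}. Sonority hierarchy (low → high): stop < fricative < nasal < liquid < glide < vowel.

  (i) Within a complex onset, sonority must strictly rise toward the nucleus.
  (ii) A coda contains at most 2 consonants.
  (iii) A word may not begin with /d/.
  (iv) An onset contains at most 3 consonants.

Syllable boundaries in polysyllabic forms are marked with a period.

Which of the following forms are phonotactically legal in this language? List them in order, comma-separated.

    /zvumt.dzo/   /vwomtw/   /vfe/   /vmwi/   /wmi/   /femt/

/vmwi/, /femt/

/zvumt.dzo/ — violates constraint (i): syllable 1 onset /zv/: /z/ (fricative, 2) → /v/ (fricative, 2) does not rise → phonotactically illegal
/vwomtw/ — violates constraint (ii): syllable 1 coda /mtw/ has 3 consonants (> 2) → phonotactically illegal
/vfe/ — violates constraint (i): syllable 1 onset /vf/: /v/ (fricative, 2) → /f/ (fricative, 2) does not rise → phonotactically illegal
/vmwi/ — σ1 onset /vmw/ (2→3→5 rises), coda /∅/ ok → phonotactically legal
/wmi/ — violates constraint (i): syllable 1 onset /wm/: /w/ (glide, 5) → /m/ (nasal, 3) does not rise → phonotactically illegal
/femt/ — σ1 onset /f/, coda /mt/ (2C) ok → phonotactically legal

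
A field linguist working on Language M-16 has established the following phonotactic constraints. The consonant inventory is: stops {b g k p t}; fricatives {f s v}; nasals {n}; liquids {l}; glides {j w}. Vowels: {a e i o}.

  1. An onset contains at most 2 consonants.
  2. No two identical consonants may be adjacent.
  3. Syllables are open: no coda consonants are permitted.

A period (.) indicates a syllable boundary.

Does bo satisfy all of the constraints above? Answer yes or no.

bo — σ1 onset /b/, coda /∅/ ok → well-formed

yes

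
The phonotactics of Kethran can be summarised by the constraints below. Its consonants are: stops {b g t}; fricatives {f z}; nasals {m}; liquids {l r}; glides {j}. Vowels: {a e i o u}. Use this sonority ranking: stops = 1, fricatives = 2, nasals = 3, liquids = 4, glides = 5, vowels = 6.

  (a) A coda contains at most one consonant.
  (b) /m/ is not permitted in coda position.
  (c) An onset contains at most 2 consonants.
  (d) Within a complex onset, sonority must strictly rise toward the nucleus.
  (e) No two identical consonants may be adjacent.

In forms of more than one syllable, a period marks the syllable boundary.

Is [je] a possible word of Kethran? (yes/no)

yes

[je] — σ1 onset /j/, coda /∅/ ok → well-formed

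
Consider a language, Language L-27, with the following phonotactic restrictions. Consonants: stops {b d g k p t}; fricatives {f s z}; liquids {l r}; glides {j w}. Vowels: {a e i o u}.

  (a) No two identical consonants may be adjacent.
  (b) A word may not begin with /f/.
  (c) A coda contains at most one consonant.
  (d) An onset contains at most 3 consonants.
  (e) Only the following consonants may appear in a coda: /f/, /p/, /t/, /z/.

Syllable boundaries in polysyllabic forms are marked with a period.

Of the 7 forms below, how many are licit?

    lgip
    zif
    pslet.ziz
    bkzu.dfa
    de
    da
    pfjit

lgip — σ1 onset /lg/ (2C), coda /p/ ok → licit
zif — σ1 onset /z/, coda /f/ ok → licit
pslet.ziz — σ1 onset /psl/ (3C), coda /t/ ok; σ2 onset /z/, coda /z/ ok → licit
bkzu.dfa — σ1 onset /bkz/ (3C), coda /∅/ ok; σ2 onset /df/ (2C), coda /∅/ ok → licit
de — σ1 onset /d/, coda /∅/ ok → licit
da — σ1 onset /d/, coda /∅/ ok → licit
pfjit — σ1 onset /pfj/ (3C), coda /t/ ok → licit
Licit: lgip, zif, pslet.ziz, bkzu.dfa, de, da, pfjit → 7.

7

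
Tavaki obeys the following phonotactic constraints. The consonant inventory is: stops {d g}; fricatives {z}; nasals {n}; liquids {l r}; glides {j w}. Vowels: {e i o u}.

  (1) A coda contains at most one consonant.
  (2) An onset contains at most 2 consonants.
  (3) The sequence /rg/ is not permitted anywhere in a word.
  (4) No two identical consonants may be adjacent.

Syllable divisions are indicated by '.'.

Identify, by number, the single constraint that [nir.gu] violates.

3

[nir.gu]: contains banned sequence /rg/.
This is a violation of constraint 3: "The sequence /rg/ is not permitted anywhere in a word."
The remaining constraints (1, 2, 4) are satisfied.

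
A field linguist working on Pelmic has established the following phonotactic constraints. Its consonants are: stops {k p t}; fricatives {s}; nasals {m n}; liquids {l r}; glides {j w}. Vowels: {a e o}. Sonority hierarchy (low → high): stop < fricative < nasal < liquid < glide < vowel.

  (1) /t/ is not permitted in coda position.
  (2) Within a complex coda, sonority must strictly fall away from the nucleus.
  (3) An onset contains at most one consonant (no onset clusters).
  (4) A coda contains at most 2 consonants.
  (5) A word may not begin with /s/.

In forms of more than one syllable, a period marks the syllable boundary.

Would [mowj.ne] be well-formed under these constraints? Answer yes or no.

[mowj.ne] — violates constraint 2: syllable 1 coda /wj/: /w/ (glide, 5) → /j/ (glide, 5) does not fall → ill-formed

no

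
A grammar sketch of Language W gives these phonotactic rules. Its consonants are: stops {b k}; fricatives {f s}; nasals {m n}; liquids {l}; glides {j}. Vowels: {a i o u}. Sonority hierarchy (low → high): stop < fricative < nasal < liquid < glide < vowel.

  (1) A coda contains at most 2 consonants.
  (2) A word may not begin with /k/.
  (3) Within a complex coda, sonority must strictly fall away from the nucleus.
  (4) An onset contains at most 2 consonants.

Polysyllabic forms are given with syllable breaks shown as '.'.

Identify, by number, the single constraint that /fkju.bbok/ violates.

/fkju.bbok/: syllable 1 onset /fkj/ has 3 consonants (> 2).
This is a violation of constraint 4: "An onset contains at most 2 consonants."
The remaining constraints (1, 2, 3) are satisfied.

4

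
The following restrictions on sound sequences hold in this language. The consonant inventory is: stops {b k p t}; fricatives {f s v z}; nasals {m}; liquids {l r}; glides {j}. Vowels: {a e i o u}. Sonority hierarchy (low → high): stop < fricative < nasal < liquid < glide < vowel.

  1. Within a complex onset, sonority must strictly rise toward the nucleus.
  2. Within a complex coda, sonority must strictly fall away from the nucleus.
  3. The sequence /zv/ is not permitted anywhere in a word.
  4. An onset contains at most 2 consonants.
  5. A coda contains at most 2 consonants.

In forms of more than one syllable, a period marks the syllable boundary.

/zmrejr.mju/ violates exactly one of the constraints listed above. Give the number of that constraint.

4

/zmrejr.mju/: syllable 1 onset /zmr/ has 3 consonants (> 2).
This is a violation of constraint 4: "An onset contains at most 2 consonants."
The remaining constraints (1, 2, 3, 5) are satisfied.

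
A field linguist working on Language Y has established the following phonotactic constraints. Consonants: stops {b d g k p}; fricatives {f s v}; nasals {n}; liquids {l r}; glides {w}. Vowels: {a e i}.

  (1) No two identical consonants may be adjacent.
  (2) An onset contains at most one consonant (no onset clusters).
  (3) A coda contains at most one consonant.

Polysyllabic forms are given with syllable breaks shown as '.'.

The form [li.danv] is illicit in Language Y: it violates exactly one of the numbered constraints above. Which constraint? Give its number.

3

[li.danv]: syllable 2 coda /nv/ has 2 consonants (> 1).
This is a violation of constraint 3: "A coda contains at most one consonant."
The remaining constraints (1, 2) are satisfied.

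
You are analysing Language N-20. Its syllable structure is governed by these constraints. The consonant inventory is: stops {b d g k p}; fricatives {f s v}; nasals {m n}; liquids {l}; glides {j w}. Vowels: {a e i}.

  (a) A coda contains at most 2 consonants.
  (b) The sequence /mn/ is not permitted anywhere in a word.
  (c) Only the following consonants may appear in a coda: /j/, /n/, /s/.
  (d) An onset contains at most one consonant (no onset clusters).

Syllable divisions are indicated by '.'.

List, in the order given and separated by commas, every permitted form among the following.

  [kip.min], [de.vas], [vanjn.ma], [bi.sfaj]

[de.vas]

[kip.min] — violates constraint (c): syllable 1 coda contains /p/, which is not a licensed coda consonant → not permitted
[de.vas] — σ1 onset /d/, coda /∅/ ok; σ2 onset /v/, coda /s/ ok → permitted
[vanjn.ma] — violates constraint (a): syllable 1 coda /njn/ has 3 consonants (> 2) → not permitted
[bi.sfaj] — violates constraint (d): syllable 2 onset /sf/ has 2 consonants (> 1) → not permitted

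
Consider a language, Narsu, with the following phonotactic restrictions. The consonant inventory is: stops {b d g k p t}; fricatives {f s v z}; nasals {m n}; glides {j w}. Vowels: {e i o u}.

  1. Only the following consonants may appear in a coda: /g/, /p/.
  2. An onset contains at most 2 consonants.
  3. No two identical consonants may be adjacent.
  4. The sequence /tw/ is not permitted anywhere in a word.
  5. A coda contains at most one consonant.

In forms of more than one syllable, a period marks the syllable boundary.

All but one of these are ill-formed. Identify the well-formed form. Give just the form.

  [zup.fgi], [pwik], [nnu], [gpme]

[zup.fgi]

[zup.fgi] — σ1 onset /z/, coda /p/ ok; σ2 onset /fg/ (2C), coda /∅/ ok → well-formed
[pwik] — violates constraint 1: syllable 1 coda contains /k/, which is not a licensed coda consonant → ill-formed
[nnu] — violates constraint 3: adjacent identical consonants /nn/ → ill-formed
[gpme] — violates constraint 2: syllable 1 onset /gpm/ has 3 consonants (> 2) → ill-formed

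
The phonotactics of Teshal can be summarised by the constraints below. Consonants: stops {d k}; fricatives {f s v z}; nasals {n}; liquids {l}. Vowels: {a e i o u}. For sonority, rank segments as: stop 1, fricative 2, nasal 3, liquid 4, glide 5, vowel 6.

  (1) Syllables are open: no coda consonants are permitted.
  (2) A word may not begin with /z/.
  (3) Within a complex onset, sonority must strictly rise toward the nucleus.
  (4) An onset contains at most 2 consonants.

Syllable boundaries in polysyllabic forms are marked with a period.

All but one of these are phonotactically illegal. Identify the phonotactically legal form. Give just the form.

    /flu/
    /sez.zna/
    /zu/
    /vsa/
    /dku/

/flu/

/flu/ — σ1 onset /fl/ (2→4 rises), coda /∅/ ok → phonotactically legal
/sez.zna/ — violates constraint 1: syllable 1 coda /z/ has 1 consonant (> 0) → phonotactically illegal
/zu/ — violates constraint 2: word begins with /z/ → phonotactically illegal
/vsa/ — violates constraint 3: syllable 1 onset /vs/: /v/ (fricative, 2) → /s/ (fricative, 2) does not rise → phonotactically illegal
/dku/ — violates constraint 3: syllable 1 onset /dk/: /d/ (stop, 1) → /k/ (stop, 1) does not rise → phonotactically illegal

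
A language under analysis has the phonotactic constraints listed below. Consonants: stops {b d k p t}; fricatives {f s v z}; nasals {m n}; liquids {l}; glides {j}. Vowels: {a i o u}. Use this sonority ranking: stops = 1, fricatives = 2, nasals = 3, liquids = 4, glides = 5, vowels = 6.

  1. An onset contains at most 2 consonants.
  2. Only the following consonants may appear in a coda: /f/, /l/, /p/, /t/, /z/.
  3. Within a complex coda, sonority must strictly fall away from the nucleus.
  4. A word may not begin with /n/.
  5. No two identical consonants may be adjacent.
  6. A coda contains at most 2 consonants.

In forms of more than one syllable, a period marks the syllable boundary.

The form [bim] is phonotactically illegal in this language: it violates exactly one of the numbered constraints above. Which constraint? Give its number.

[bim]: syllable 1 coda contains /m/, which is not a licensed coda consonant.
This is a violation of constraint 2: "Only the following consonants may appear in a coda: /f/, /l/, /p/, /t/, /z/."
The remaining constraints (1, 3, 4, 5, 6) are satisfied.

2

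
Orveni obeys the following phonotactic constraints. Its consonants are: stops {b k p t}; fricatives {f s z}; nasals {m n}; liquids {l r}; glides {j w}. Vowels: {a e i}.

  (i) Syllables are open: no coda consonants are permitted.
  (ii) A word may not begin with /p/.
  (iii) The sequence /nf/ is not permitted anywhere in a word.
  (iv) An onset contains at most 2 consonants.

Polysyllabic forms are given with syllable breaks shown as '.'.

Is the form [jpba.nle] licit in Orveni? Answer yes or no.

no

[jpba.nle] — violates constraint (iv): syllable 1 onset /jpb/ has 3 consonants (> 2) → illicit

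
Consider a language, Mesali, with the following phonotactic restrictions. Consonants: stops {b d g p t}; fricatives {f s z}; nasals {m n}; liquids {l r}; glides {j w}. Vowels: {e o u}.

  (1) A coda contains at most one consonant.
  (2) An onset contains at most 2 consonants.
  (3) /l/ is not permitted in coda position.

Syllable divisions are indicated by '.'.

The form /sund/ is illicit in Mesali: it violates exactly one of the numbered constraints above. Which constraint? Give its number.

/sund/: syllable 1 coda /nd/ has 2 consonants (> 1).
This is a violation of constraint 1: "A coda contains at most one consonant."
The remaining constraints (2, 3) are satisfied.

1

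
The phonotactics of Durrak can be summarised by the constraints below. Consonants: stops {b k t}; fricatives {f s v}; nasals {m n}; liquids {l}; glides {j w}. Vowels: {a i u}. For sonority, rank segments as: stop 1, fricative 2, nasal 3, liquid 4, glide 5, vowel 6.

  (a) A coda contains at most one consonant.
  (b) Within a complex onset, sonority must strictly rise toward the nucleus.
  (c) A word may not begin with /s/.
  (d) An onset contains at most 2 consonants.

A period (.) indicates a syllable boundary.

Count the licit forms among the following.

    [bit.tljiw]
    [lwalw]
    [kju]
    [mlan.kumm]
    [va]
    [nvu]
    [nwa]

3

[bit.tljiw] — violates constraint (d): syllable 2 onset /tlj/ has 3 consonants (> 2) → illicit
[lwalw] — violates constraint (a): syllable 1 coda /lw/ has 2 consonants (> 1) → illicit
[kju] — σ1 onset /kj/ (1→5 rises), coda /∅/ ok → licit
[mlan.kumm] — violates constraint (a): syllable 2 coda /mm/ has 2 consonants (> 1) → illicit
[va] — σ1 onset /v/, coda /∅/ ok → licit
[nvu] — violates constraint (b): syllable 1 onset /nv/: /n/ (nasal, 3) → /v/ (fricative, 2) does not rise → illicit
[nwa] — σ1 onset /nw/ (3→5 rises), coda /∅/ ok → licit
Licit: [kju], [va], [nwa] → 3.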